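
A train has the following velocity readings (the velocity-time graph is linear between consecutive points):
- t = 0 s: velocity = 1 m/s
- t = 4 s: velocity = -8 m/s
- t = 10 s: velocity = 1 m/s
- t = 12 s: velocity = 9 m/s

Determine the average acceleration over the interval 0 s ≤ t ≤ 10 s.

0 m/s²

Average acceleration = Δv/Δt = (1 − 1)/(10 − 0) = 0 m/s².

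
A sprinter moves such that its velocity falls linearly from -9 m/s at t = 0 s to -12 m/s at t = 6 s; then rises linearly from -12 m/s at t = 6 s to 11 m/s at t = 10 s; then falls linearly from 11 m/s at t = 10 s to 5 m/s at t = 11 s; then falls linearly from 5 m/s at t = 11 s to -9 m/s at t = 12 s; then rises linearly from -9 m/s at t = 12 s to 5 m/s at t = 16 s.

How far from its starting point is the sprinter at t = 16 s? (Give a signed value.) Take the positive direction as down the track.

Displacement is the signed area under the v-t curve.
0–6 s: ½(-9 + -12)(6) = -63 m
6–10 s: ½(-12 + 11)(4) = -2 m
10–11 s: ½(11 + 5)(1) = 8 m
11–12 s: ½(5 + -9)(1) = -2 m
12–16 s: ½(-9 + 5)(4) = -8 m
Net displacement = -67 m

-67 m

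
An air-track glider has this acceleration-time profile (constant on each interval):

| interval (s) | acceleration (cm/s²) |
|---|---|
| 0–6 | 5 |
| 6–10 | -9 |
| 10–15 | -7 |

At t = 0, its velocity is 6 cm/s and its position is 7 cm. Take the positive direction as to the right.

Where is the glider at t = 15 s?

On each constant-a segment, Δv = aΔt and Δx = v₀Δt + ½aΔt²; chain segment to segment.
0–6 s: v starts 6 cm/s; Δx = 6·6 + ½·5·6² = 126 cm; v ends 36 cm/s.
6–10 s: v starts 36 cm/s; Δx = 36·4 + ½·-9·4² = 72 cm; v ends 0 cm/s.
10–15 s: v starts 0 cm/s; Δx = 0·5 + ½·-7·5² = -87.5 cm; v ends -35 cm/s.
x(15) = 7 + Σ Δx = 117.5 cm.

117.5 cm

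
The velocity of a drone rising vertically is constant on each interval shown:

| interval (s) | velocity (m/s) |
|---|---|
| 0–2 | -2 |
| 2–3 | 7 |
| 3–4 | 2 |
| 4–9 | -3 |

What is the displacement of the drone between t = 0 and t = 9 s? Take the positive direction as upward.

-10 m

Net displacement equals the area under the velocity-time graph (areas below the axis count negative).
0–2 s: -2 × 2 = -4 m
2–3 s: 7 × 1 = 7 m
3–4 s: 2 × 1 = 2 m
4–9 s: -3 × 5 = -15 m
Net displacement = -10 m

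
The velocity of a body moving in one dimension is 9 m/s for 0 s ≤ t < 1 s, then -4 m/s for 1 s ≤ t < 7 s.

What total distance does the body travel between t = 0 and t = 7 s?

33 m

Distance (not displacement) is the total path length: add the absolute areas under v-t.
0–1 s: |9| × 1 = 9 m
1–7 s: |-4| × 6 = 24 m
Total distance = 33 m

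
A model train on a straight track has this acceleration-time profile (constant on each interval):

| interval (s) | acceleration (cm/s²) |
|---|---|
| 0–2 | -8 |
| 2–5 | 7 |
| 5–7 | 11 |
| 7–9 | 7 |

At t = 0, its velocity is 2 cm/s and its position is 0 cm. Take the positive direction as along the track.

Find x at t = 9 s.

On each constant-a segment, Δv = aΔt and Δx = v₀Δt + ½aΔt²; chain segment to segment.
0–2 s: v starts 2 cm/s; Δx = 2·2 + ½·-8·2² = -12 cm; v ends -14 cm/s.
2–5 s: v starts -14 cm/s; Δx = -14·3 + ½·7·3² = -10.5 cm; v ends 7 cm/s.
5–7 s: v starts 7 cm/s; Δx = 7·2 + ½·11·2² = 36 cm; v ends 29 cm/s.
7–9 s: v starts 29 cm/s; Δx = 29·2 + ½·7·2² = 72 cm; v ends 43 cm/s.
x(9) = 0 + Σ Δx = 85.5 cm.

85.5 cm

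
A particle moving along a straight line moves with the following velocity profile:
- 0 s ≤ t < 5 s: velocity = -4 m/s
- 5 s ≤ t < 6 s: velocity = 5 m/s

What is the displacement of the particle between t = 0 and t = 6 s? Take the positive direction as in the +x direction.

-15 m

Displacement is the signed area under the v-t curve.
0–5 s: -4 × 5 = -20 m
5–6 s: 5 × 1 = 5 m
Net displacement = -15 m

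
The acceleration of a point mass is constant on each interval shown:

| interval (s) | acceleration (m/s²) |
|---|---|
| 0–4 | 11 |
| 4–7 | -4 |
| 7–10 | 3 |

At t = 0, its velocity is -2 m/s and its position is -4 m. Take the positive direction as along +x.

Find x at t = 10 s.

287.5 m

On each constant-a segment, Δv = aΔt and Δx = v₀Δt + ½aΔt²; chain segment to segment.
0–4 s: v starts -2 m/s; Δx = -2·4 + ½·11·4² = 80 m; v ends 42 m/s.
4–7 s: v starts 42 m/s; Δx = 42·3 + ½·-4·3² = 108 m; v ends 30 m/s.
7–10 s: v starts 30 m/s; Δx = 30·3 + ½·3·3² = 103.5 m; v ends 39 m/s.
x(10) = -4 + Σ Δx = 287.5 m.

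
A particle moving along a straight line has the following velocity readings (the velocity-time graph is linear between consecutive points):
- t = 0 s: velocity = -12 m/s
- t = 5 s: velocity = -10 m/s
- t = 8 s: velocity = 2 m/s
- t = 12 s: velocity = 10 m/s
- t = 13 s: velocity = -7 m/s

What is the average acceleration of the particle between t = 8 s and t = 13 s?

-1.8 m/s²

Average acceleration = Δv/Δt = (-7 − 2)/(13 − 8) = -1.8 m/s².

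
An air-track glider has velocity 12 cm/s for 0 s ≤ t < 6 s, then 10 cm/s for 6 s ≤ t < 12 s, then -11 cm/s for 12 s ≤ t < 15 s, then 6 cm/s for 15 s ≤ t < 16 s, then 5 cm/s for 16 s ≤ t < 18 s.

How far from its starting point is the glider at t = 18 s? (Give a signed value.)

Net displacement equals the area under the velocity-time graph (areas below the axis count negative).
0–6 s: 12 × 6 = 72 cm
6–12 s: 10 × 6 = 60 cm
12–15 s: -11 × 3 = -33 cm
15–16 s: 6 × 1 = 6 cm
16–18 s: 5 × 2 = 10 cm
Net displacement = 115 cm

115 cm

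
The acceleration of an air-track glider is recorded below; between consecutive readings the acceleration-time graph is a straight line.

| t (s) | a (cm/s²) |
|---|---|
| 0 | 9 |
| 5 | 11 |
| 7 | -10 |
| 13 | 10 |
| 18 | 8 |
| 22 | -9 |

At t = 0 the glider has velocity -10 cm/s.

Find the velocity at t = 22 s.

Δv equals the area under the a-t graph; then v = v₀ + Δv.
0–5 s: ½(9 + 11)(5) = 50 cm/s
5–7 s: ½(11 + -10)(2) = 1 cm/s
7–13 s: ½(-10 + 10)(6) = 0 cm/s
13–18 s: ½(10 + 8)(5) = 45 cm/s
18–22 s: ½(8 + -9)(4) = -2 cm/s
Δv = 94 cm/s, so v(22) = -10 + (94) = 84 cm/s.

84 cm/s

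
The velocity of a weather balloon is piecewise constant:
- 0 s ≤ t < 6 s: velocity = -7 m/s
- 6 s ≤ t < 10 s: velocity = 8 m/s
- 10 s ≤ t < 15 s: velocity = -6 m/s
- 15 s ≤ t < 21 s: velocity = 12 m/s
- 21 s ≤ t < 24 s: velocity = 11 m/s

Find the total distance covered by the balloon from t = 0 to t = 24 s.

209 m

Distance (not displacement) is the total path length: add the absolute areas under v-t.
0–6 s: |-7| × 6 = 42 m
6–10 s: |8| × 4 = 32 m
10–15 s: |-6| × 5 = 30 m
15–21 s: |12| × 6 = 72 m
21–24 s: |11| × 3 = 33 m
Total distance = 209 m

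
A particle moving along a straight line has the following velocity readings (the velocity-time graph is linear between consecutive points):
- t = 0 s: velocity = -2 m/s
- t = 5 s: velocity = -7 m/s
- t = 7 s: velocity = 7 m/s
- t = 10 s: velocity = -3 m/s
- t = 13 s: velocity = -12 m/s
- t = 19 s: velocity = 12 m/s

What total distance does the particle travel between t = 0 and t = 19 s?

Total distance travelled is ∫|v| dt — sum the magnitudes of each area piece.
0–5 s: |½(-2 + -7)(5)| = 22.5 m
5–7 s: v = 0 at t = 6 s; triangle areas 3.5 + 3.5 = 7 m
7–10 s: v = 0 at t = 9.1 s; triangle areas 7.35 + 1.35 = 8.7 m
10–13 s: |½(-3 + -12)(3)| = 22.5 m
13–19 s: v = 0 at t = 16 s; triangle areas 18 + 18 = 36 m
Total distance = 96.7 m

96.7 m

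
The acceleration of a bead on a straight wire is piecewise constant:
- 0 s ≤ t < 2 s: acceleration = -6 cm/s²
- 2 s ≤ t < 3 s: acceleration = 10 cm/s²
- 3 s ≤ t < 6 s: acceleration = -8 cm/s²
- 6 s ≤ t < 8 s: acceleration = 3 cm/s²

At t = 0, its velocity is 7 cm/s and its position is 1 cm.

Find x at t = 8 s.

On each constant-a segment, Δv = aΔt and Δx = v₀Δt + ½aΔt²; chain segment to segment.
0–2 s: v starts 7 cm/s; Δx = 7·2 + ½·-6·2² = 2 cm; v ends -5 cm/s.
2–3 s: v starts -5 cm/s; Δx = -5·1 + ½·10·1² = 0 cm; v ends 5 cm/s.
3–6 s: v starts 5 cm/s; Δx = 5·3 + ½·-8·3² = -21 cm; v ends -19 cm/s.
6–8 s: v starts -19 cm/s; Δx = -19·2 + ½·3·2² = -32 cm; v ends -13 cm/s.
x(8) = 1 + Σ Δx = -50 cm.

-50 cm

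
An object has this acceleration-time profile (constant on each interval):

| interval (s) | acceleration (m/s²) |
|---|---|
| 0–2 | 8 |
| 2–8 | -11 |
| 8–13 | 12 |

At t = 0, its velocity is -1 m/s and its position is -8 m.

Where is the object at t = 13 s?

On each constant-a segment, Δv = aΔt and Δx = v₀Δt + ½aΔt²; chain segment to segment.
0–2 s: v starts -1 m/s; Δx = -1·2 + ½·8·2² = 14 m; v ends 15 m/s.
2–8 s: v starts 15 m/s; Δx = 15·6 + ½·-11·6² = -108 m; v ends -51 m/s.
8–13 s: v starts -51 m/s; Δx = -51·5 + ½·12·5² = -105 m; v ends 9 m/s.
x(13) = -8 + Σ Δx = -207 m.

-207 m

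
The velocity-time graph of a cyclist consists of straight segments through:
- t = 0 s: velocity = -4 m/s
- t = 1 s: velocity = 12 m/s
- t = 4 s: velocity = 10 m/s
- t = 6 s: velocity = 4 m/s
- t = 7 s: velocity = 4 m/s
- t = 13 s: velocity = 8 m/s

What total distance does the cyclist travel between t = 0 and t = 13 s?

92 m

Distance (not displacement) is the total path length: add the absolute areas under v-t.
0–1 s: v = 0 at t = 0.25 s; triangle areas 0.5 + 4.5 = 5 m
1–4 s: |½(12 + 10)(3)| = 33 m
4–6 s: |½(10 + 4)(2)| = 14 m
6–7 s: |4| × 1 = 4 m
7–13 s: |½(4 + 8)(6)| = 36 m
Total distance = 92 m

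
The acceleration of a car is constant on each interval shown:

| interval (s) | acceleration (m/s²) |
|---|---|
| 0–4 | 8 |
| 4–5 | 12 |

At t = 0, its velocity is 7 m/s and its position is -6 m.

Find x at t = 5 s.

131 m

On each constant-a segment, Δv = aΔt and Δx = v₀Δt + ½aΔt²; chain segment to segment.
0–4 s: v starts 7 m/s; Δx = 7·4 + ½·8·4² = 92 m; v ends 39 m/s.
4–5 s: v starts 39 m/s; Δx = 39·1 + ½·12·1² = 45 m; v ends 51 m/s.
x(5) = -6 + Σ Δx = 131 m.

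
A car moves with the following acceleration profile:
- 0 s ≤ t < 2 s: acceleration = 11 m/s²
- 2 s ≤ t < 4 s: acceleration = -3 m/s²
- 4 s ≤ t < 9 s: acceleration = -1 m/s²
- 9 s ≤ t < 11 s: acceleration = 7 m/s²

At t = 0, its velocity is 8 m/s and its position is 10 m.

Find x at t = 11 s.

On each constant-a segment, Δv = aΔt and Δx = v₀Δt + ½aΔt²; chain segment to segment.
0–2 s: v starts 8 m/s; Δx = 8·2 + ½·11·2² = 38 m; v ends 30 m/s.
2–4 s: v starts 30 m/s; Δx = 30·2 + ½·-3·2² = 54 m; v ends 24 m/s.
4–9 s: v starts 24 m/s; Δx = 24·5 + ½·-1·5² = 107.5 m; v ends 19 m/s.
9–11 s: v starts 19 m/s; Δx = 19·2 + ½·7·2² = 52 m; v ends 33 m/s.
x(11) = 10 + Σ Δx = 261.5 m.

261.5 m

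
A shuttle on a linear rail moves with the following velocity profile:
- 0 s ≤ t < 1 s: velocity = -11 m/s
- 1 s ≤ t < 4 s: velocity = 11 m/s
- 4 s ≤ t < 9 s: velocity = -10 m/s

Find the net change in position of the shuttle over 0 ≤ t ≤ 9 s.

-28 m

Net displacement equals the area under the velocity-time graph (areas below the axis count negative).
0–1 s: -11 × 1 = -11 m
1–4 s: 11 × 3 = 33 m
4–9 s: -10 × 5 = -50 m
Net displacement = -28 m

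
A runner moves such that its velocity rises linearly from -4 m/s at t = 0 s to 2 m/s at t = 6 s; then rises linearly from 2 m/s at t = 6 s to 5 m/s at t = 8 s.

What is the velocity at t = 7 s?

3.5 m/s

On 6–8 s the graph is linear from 2 to 5 m/s: v(7) = 2 + (5 − 2)·(7 − 6)/(8 − 6) = 3.5 m/s.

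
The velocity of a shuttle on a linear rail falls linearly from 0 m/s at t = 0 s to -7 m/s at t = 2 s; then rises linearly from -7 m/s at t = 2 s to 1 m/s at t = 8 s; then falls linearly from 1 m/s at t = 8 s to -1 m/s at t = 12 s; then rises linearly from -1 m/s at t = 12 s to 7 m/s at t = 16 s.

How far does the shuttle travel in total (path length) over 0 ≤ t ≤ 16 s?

Total distance travelled is ∫|v| dt — sum the magnitudes of each area piece.
0–2 s: |½(0 + -7)(2)| = 7 m
2–8 s: v = 0 at t = 7.25 s; triangle areas 18.375 + 0.375 = 18.75 m
8–12 s: v = 0 at t = 10 s; triangle areas 1 + 1 = 2 m
12–16 s: v = 0 at t = 12.5 s; triangle areas 0.25 + 12.25 = 12.5 m
Total distance = 40.25 m

40.25 m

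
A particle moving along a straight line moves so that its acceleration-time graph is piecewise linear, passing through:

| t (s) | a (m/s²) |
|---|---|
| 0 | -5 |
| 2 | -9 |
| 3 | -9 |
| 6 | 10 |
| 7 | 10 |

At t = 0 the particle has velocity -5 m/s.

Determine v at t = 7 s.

Δv equals the area under the a-t graph; then v = v₀ + Δv.
0–2 s: ½(-5 + -9)(2) = -14 m/s
2–3 s: -9 × 1 = -9 m/s
3–6 s: ½(-9 + 10)(3) = 1.5 m/s
6–7 s: 10 × 1 = 10 m/s
Δv = -11.5 m/s, so v(7) = -5 + (-11.5) = -16.5 m/s.

-16.5 m/s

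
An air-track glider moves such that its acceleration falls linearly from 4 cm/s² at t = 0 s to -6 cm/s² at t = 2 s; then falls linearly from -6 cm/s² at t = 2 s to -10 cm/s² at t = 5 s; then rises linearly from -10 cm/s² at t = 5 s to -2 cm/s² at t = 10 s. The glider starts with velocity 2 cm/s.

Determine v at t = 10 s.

Δv equals the area under the a-t graph; then v = v₀ + Δv.
0–2 s: ½(4 + -6)(2) = -2 cm/s
2–5 s: ½(-6 + -10)(3) = -24 cm/s
5–10 s: ½(-10 + -2)(5) = -30 cm/s
Δv = -56 cm/s, so v(10) = 2 + (-56) = -54 cm/s.

-54 cm/s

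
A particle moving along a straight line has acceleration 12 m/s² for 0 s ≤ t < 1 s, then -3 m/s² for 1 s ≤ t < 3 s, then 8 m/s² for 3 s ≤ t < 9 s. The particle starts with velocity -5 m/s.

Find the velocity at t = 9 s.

49 m/s

Δv equals the area under the a-t graph; then v = v₀ + Δv.
0–1 s: 12 × 1 = 12 m/s
1–3 s: -3 × 2 = -6 m/s
3–9 s: 8 × 6 = 48 m/s
Δv = 54 m/s, so v(9) = -5 + (54) = 49 m/s.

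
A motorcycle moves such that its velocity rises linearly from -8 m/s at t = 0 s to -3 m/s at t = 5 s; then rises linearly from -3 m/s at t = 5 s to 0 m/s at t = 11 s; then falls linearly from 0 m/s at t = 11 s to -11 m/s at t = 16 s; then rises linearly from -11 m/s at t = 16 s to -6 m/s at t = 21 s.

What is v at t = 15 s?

On 11–16 s the graph is linear from 0 to -11 m/s: v(15) = 0 + (-11 − 0)·(15 − 11)/(16 − 11) = -8.8 m/s.

-8.8 m/s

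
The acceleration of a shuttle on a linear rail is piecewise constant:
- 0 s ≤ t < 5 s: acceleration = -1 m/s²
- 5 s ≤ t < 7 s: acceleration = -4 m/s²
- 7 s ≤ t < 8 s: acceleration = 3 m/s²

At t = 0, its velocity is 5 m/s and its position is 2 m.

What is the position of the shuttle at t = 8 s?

On each constant-a segment, Δv = aΔt and Δx = v₀Δt + ½aΔt²; chain segment to segment.
0–5 s: v starts 5 m/s; Δx = 5·5 + ½·-1·5² = 12.5 m; v ends 0 m/s.
5–7 s: v starts 0 m/s; Δx = 0·2 + ½·-4·2² = -8 m; v ends -8 m/s.
7–8 s: v starts -8 m/s; Δx = -8·1 + ½·3·1² = -6.5 m; v ends -5 m/s.
x(8) = 2 + Σ Δx = 0 m.

0 m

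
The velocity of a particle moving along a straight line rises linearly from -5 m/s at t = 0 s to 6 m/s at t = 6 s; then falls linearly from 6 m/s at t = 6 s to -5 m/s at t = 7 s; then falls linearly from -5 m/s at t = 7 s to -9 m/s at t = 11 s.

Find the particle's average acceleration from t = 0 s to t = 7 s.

Average acceleration = Δv/Δt = (-5 − -5)/(7 − 0) = 0 m/s².

0 m/s²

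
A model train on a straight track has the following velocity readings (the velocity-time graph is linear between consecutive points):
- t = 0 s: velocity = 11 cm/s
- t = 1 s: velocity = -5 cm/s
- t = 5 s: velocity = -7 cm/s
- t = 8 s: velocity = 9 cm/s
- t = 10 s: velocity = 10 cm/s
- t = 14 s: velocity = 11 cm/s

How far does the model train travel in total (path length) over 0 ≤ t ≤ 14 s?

101.75 cm

Total distance travelled is ∫|v| dt — sum the magnitudes of each area piece.
0–1 s: v = 0 at t = 0.6875 s; triangle areas 3.78125 + 0.78125 = 4.5625 cm
1–5 s: |½(-5 + -7)(4)| = 24 cm
5–8 s: v = 0 at t = 6.3125 s; triangle areas 4.59375 + 7.59375 = 12.1875 cm
8–10 s: |½(9 + 10)(2)| = 19 cm
10–14 s: |½(10 + 11)(4)| = 42 cm
Total distance = 101.75 cm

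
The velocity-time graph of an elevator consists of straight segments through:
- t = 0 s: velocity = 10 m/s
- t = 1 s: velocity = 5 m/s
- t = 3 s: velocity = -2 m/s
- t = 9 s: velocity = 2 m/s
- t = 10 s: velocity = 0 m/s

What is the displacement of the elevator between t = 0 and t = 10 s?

11.5 m

Displacement is the signed area under the v-t curve.
0–1 s: ½(10 + 5)(1) = 7.5 m
1–3 s: ½(5 + -2)(2) = 3 m
3–9 s: ½(-2 + 2)(6) = 0 m
9–10 s: ½(2 + 0)(1) = 1 m
Net displacement = 11.5 m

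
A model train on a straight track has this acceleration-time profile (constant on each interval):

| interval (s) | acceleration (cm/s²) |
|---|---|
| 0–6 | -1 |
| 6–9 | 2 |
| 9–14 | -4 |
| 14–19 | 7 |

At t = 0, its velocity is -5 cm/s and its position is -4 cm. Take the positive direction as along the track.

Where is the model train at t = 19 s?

On each constant-a segment, Δv = aΔt and Δx = v₀Δt + ½aΔt²; chain segment to segment.
0–6 s: v starts -5 cm/s; Δx = -5·6 + ½·-1·6² = -48 cm; v ends -11 cm/s.
6–9 s: v starts -11 cm/s; Δx = -11·3 + ½·2·3² = -24 cm; v ends -5 cm/s.
9–14 s: v starts -5 cm/s; Δx = -5·5 + ½·-4·5² = -75 cm; v ends -25 cm/s.
14–19 s: v starts -25 cm/s; Δx = -25·5 + ½·7·5² = -37.5 cm; v ends 10 cm/s.
x(19) = -4 + Σ Δx = -188.5 cm.

-188.5 cm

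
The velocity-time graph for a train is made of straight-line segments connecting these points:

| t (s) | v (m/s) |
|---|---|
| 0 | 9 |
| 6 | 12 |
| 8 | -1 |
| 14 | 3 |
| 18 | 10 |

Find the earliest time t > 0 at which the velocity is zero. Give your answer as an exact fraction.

v changes sign on 6–8 s (from 12 to -1); the graph is linear there, so v = 0 at t = 6 + (-12)·(8 − 6)/(-1 − 12) = 102/13 s.

t = 102/13 s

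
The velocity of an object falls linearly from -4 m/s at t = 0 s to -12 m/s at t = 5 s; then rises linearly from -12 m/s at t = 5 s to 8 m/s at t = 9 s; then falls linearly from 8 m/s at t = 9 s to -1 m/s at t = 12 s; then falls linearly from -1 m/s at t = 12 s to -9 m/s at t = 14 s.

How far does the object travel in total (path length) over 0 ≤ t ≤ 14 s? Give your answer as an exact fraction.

Total distance travelled is ∫|v| dt — sum the magnitudes of each area piece.
0–5 s: |½(-4 + -12)(5)| = 40 m
5–9 s: v = 0 at t = 7.4 s; triangle areas 14.4 + 6.4 = 20.8 m
9–12 s: v = 0 at t = 35/3 s; triangle areas 32/3 + 1/6 = 65/6 m
12–14 s: |½(-1 + -9)(2)| = 10 m
Total distance = 2449/30 m

2449/30 m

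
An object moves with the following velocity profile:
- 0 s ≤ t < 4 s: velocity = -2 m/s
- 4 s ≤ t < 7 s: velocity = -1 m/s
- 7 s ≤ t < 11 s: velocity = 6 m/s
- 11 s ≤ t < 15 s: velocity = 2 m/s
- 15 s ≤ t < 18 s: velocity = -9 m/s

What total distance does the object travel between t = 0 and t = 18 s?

Total distance travelled is ∫|v| dt — sum the magnitudes of each area piece.
0–4 s: |-2| × 4 = 8 m
4–7 s: |-1| × 3 = 3 m
7–11 s: |6| × 4 = 24 m
11–15 s: |2| × 4 = 8 m
15–18 s: |-9| × 3 = 27 m
Total distance = 70 m

70 m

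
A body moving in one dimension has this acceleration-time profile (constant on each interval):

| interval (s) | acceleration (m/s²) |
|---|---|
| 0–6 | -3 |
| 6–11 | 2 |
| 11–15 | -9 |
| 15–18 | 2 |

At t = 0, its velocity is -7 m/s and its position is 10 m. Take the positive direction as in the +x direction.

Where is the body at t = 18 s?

-462 m

On each constant-a segment, Δv = aΔt and Δx = v₀Δt + ½aΔt²; chain segment to segment.
0–6 s: v starts -7 m/s; Δx = -7·6 + ½·-3·6² = -96 m; v ends -25 m/s.
6–11 s: v starts -25 m/s; Δx = -25·5 + ½·2·5² = -100 m; v ends -15 m/s.
11–15 s: v starts -15 m/s; Δx = -15·4 + ½·-9·4² = -132 m; v ends -51 m/s.
15–18 s: v starts -51 m/s; Δx = -51·3 + ½·2·3² = -144 m; v ends -45 m/s.
x(18) = 10 + Σ Δx = -462 m.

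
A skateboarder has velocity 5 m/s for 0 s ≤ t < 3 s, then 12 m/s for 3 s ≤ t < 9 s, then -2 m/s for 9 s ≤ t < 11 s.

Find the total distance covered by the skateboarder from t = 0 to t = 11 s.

Total distance travelled is ∫|v| dt — sum the magnitudes of each area piece.
0–3 s: |5| × 3 = 15 m
3–9 s: |12| × 6 = 72 m
9–11 s: |-2| × 2 = 4 m
Total distance = 91 m

91 m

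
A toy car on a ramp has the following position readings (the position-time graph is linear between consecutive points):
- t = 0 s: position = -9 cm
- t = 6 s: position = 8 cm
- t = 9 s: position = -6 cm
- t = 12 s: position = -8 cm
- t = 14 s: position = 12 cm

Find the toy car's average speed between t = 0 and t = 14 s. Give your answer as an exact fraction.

Average speed = (total path length)/(elapsed time); on a piecewise-linear x-t graph the path length is Σ|Δx|.
0–6 s: |Δx| = |8 − -9| = 17 cm
6–9 s: |Δx| = |-6 − 8| = 14 cm
9–12 s: |Δx| = |-8 − -6| = 2 cm
12–14 s: |Δx| = |12 − -8| = 20 cm
Total path = 53 cm; average speed = 53/14 = 53/14 cm/s.

53/14 cm/s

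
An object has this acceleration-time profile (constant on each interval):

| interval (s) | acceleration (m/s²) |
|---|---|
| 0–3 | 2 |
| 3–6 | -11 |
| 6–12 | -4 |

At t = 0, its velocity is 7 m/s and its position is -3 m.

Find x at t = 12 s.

-175.5 m

On each constant-a segment, Δv = aΔt and Δx = v₀Δt + ½aΔt²; chain segment to segment.
0–3 s: v starts 7 m/s; Δx = 7·3 + ½·2·3² = 30 m; v ends 13 m/s.
3–6 s: v starts 13 m/s; Δx = 13·3 + ½·-11·3² = -10.5 m; v ends -20 m/s.
6–12 s: v starts -20 m/s; Δx = -20·6 + ½·-4·6² = -192 m; v ends -44 m/s.
x(12) = -3 + Σ Δx = -175.5 m.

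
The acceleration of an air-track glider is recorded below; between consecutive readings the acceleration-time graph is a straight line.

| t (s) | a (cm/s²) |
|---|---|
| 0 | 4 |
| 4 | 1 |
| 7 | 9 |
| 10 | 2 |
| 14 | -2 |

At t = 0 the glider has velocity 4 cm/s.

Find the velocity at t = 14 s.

45.5 cm/s

Δv equals the area under the a-t graph; then v = v₀ + Δv.
0–4 s: ½(4 + 1)(4) = 10 cm/s
4–7 s: ½(1 + 9)(3) = 15 cm/s
7–10 s: ½(9 + 2)(3) = 16.5 cm/s
10–14 s: ½(2 + -2)(4) = 0 cm/s
Δv = 41.5 cm/s, so v(14) = 4 + (41.5) = 45.5 cm/s.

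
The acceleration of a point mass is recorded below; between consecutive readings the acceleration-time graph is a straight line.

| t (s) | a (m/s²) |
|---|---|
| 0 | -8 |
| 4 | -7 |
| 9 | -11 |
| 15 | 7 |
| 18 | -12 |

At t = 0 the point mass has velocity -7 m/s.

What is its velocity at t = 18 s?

Δv equals the area under the a-t graph; then v = v₀ + Δv.
0–4 s: ½(-8 + -7)(4) = -30 m/s
4–9 s: ½(-7 + -11)(5) = -45 m/s
9–15 s: ½(-11 + 7)(6) = -12 m/s
15–18 s: ½(7 + -12)(3) = -7.5 m/s
Δv = -94.5 m/s, so v(18) = -7 + (-94.5) = -101.5 m/s.

-101.5 m/s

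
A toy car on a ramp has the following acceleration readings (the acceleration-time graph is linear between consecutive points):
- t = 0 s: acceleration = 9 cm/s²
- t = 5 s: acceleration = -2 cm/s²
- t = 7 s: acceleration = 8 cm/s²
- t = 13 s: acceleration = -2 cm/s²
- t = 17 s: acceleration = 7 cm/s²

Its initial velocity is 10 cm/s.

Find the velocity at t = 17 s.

Δv equals the area under the a-t graph; then v = v₀ + Δv.
0–5 s: ½(9 + -2)(5) = 17.5 cm/s
5–7 s: ½(-2 + 8)(2) = 6 cm/s
7–13 s: ½(8 + -2)(6) = 18 cm/s
13–17 s: ½(-2 + 7)(4) = 10 cm/s
Δv = 51.5 cm/s, so v(17) = 10 + (51.5) = 61.5 cm/s.

61.5 cm/s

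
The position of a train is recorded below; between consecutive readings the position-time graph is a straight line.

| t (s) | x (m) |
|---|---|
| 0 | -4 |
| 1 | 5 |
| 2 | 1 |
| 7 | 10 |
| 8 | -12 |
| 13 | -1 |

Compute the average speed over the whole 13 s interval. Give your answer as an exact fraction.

Average speed = (total path length)/(elapsed time); on a piecewise-linear x-t graph the path length is Σ|Δx|.
0–1 s: |Δx| = |5 − -4| = 9 m
1–2 s: |Δx| = |1 − 5| = 4 m
2–7 s: |Δx| = |10 − 1| = 9 m
7–8 s: |Δx| = |-12 − 10| = 22 m
8–13 s: |Δx| = |-1 − -12| = 11 m
Total path = 55 m; average speed = 55/13 = 55/13 m/s.

55/13 m/s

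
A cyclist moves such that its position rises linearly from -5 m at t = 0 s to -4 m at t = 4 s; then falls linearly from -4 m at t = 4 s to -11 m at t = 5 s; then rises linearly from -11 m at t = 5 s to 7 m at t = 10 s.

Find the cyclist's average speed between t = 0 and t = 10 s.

Average speed = (total path length)/(elapsed time); on a piecewise-linear x-t graph the path length is Σ|Δx|.
0–4 s: |Δx| = |-4 − -5| = 1 m
4–5 s: |Δx| = |-11 − -4| = 7 m
5–10 s: |Δx| = |7 − -11| = 18 m
Total path = 26 m; average speed = 26/10 = 2.6 m/s.

2.6 m/s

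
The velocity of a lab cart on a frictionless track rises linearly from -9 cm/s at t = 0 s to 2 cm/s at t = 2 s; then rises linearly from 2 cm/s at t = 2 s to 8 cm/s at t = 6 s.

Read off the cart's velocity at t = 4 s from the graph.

5 cm/s

On 2–6 s the graph is linear from 2 to 8 cm/s: v(4) = 2 + (8 − 2)·(4 − 2)/(6 − 2) = 5 cm/s.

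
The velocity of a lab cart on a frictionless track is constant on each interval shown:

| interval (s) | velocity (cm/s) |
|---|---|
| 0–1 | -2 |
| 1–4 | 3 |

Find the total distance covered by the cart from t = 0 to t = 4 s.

Total distance travelled is ∫|v| dt — sum the magnitudes of each area piece.
0–1 s: |-2| × 1 = 2 cm
1–4 s: |3| × 3 = 9 cm
Total distance = 11 cm

11 cm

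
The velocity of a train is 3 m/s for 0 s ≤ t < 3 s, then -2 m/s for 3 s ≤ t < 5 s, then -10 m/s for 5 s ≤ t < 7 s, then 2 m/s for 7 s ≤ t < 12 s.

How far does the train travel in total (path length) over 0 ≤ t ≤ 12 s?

43 m

Distance (not displacement) is the total path length: add the absolute areas under v-t.
0–3 s: |3| × 3 = 9 m
3–5 s: |-2| × 2 = 4 m
5–7 s: |-10| × 2 = 20 m
7–12 s: |2| × 5 = 10 m
Total distance = 43 m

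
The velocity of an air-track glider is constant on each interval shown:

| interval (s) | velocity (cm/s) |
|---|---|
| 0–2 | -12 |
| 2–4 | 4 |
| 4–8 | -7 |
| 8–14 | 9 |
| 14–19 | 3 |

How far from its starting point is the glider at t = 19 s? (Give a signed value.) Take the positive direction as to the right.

Net displacement equals the area under the velocity-time graph (areas below the axis count negative).
0–2 s: -12 × 2 = -24 cm
2–4 s: 4 × 2 = 8 cm
4–8 s: -7 × 4 = -28 cm
8–14 s: 9 × 6 = 54 cm
14–19 s: 3 × 5 = 15 cm
Net displacement = 25 cm

25 cm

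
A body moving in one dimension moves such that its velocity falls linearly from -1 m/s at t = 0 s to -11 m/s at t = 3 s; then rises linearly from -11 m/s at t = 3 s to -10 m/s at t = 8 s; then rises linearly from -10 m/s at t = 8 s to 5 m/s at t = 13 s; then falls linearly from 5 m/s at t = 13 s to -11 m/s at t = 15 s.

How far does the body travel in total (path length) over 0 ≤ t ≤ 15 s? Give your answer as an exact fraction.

2411/24 m

Total distance travelled is ∫|v| dt — sum the magnitudes of each area piece.
0–3 s: |½(-1 + -11)(3)| = 18 m
3–8 s: |½(-11 + -10)(5)| = 52.5 m
8–13 s: v = 0 at t = 34/3 s; triangle areas 50/3 + 25/6 = 125/6 m
13–15 s: v = 0 at t = 13.625 s; triangle areas 1.5625 + 7.5625 = 9.125 m
Total distance = 2411/24 m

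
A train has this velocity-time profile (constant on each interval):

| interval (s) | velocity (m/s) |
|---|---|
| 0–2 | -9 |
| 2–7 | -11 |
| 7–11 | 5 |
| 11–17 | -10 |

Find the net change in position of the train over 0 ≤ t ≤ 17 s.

-113 m

Displacement is the signed area under the v-t curve.
0–2 s: -9 × 2 = -18 m
2–7 s: -11 × 5 = -55 m
7–11 s: 5 × 4 = 20 m
11–17 s: -10 × 6 = -60 m
Net displacement = -113 m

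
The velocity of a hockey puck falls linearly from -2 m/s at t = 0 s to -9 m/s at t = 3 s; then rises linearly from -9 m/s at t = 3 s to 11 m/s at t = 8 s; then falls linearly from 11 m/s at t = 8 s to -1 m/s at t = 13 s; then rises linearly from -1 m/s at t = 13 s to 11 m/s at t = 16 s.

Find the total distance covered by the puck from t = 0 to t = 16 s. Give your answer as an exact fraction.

Distance (not displacement) is the total path length: add the absolute areas under v-t.
0–3 s: |½(-2 + -9)(3)| = 16.5 m
3–8 s: v = 0 at t = 5.25 s; triangle areas 10.125 + 15.125 = 25.25 m
8–13 s: v = 0 at t = 151/12 s; triangle areas 605/24 + 5/24 = 305/12 m
13–16 s: v = 0 at t = 13.25 s; triangle areas 0.125 + 15.125 = 15.25 m
Total distance = 989/12 m

989/12 m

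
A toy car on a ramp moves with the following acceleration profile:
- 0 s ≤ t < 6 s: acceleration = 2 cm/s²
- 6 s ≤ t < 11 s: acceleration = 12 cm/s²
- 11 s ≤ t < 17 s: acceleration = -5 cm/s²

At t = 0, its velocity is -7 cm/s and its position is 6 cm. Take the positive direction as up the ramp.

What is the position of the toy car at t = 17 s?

On each constant-a segment, Δv = aΔt and Δx = v₀Δt + ½aΔt²; chain segment to segment.
0–6 s: v starts -7 cm/s; Δx = -7·6 + ½·2·6² = -6 cm; v ends 5 cm/s.
6–11 s: v starts 5 cm/s; Δx = 5·5 + ½·12·5² = 175 cm; v ends 65 cm/s.
11–17 s: v starts 65 cm/s; Δx = 65·6 + ½·-5·6² = 300 cm; v ends 35 cm/s.
x(17) = 6 + Σ Δx = 475 cm.

475 cm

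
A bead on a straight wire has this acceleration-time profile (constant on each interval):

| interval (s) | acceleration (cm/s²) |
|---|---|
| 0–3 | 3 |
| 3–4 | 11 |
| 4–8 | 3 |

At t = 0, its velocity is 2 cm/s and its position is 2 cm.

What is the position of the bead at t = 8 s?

150 cm

On each constant-a segment, Δv = aΔt and Δx = v₀Δt + ½aΔt²; chain segment to segment.
0–3 s: v starts 2 cm/s; Δx = 2·3 + ½·3·3² = 19.5 cm; v ends 11 cm/s.
3–4 s: v starts 11 cm/s; Δx = 11·1 + ½·11·1² = 16.5 cm; v ends 22 cm/s.
4–8 s: v starts 22 cm/s; Δx = 22·4 + ½·3·4² = 112 cm; v ends 34 cm/s.
x(8) = 2 + Σ Δx = 150 cm.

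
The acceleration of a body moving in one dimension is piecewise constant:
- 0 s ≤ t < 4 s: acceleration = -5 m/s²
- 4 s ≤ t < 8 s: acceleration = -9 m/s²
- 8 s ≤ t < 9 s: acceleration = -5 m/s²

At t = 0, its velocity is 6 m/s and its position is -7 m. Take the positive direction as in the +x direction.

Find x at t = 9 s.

-203.5 m

On each constant-a segment, Δv = aΔt and Δx = v₀Δt + ½aΔt²; chain segment to segment.
0–4 s: v starts 6 m/s; Δx = 6·4 + ½·-5·4² = -16 m; v ends -14 m/s.
4–8 s: v starts -14 m/s; Δx = -14·4 + ½·-9·4² = -128 m; v ends -50 m/s.
8–9 s: v starts -50 m/s; Δx = -50·1 + ½·-5·1² = -52.5 m; v ends -55 m/s.
x(9) = -7 + Σ Δx = -203.5 m.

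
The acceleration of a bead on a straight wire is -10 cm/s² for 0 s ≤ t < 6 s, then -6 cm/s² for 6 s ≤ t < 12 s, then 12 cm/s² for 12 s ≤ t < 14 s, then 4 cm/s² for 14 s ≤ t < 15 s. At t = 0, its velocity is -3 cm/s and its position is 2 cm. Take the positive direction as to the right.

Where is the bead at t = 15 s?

-929 cm

On each constant-a segment, Δv = aΔt and Δx = v₀Δt + ½aΔt²; chain segment to segment.
0–6 s: v starts -3 cm/s; Δx = -3·6 + ½·-10·6² = -198 cm; v ends -63 cm/s.
6–12 s: v starts -63 cm/s; Δx = -63·6 + ½·-6·6² = -486 cm; v ends -99 cm/s.
12–14 s: v starts -99 cm/s; Δx = -99·2 + ½·12·2² = -174 cm; v ends -75 cm/s.
14–15 s: v starts -75 cm/s; Δx = -75·1 + ½·4·1² = -73 cm; v ends -71 cm/s.
x(15) = 2 + Σ Δx = -929 cm.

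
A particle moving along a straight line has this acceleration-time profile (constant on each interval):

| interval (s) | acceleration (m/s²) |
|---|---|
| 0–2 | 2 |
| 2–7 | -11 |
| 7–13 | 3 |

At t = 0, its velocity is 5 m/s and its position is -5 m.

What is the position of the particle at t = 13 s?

On each constant-a segment, Δv = aΔt and Δx = v₀Δt + ½aΔt²; chain segment to segment.
0–2 s: v starts 5 m/s; Δx = 5·2 + ½·2·2² = 14 m; v ends 9 m/s.
2–7 s: v starts 9 m/s; Δx = 9·5 + ½·-11·5² = -92.5 m; v ends -46 m/s.
7–13 s: v starts -46 m/s; Δx = -46·6 + ½·3·6² = -222 m; v ends -28 m/s.
x(13) = -5 + Σ Δx = -305.5 m.

-305.5 m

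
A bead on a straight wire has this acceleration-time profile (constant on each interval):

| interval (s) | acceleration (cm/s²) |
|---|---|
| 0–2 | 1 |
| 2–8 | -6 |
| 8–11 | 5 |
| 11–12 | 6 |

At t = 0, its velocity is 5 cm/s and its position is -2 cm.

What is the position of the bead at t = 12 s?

On each constant-a segment, Δv = aΔt and Δx = v₀Δt + ½aΔt²; chain segment to segment.
0–2 s: v starts 5 cm/s; Δx = 5·2 + ½·1·2² = 12 cm; v ends 7 cm/s.
2–8 s: v starts 7 cm/s; Δx = 7·6 + ½·-6·6² = -66 cm; v ends -29 cm/s.
8–11 s: v starts -29 cm/s; Δx = -29·3 + ½·5·3² = -64.5 cm; v ends -14 cm/s.
11–12 s: v starts -14 cm/s; Δx = -14·1 + ½·6·1² = -11 cm; v ends -8 cm/s.
x(12) = -2 + Σ Δx = -131.5 cm.

-131.5 cm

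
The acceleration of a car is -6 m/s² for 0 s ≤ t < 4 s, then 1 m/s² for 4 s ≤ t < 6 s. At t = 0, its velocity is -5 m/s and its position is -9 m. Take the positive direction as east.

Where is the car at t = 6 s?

On each constant-a segment, Δv = aΔt and Δx = v₀Δt + ½aΔt²; chain segment to segment.
0–4 s: v starts -5 m/s; Δx = -5·4 + ½·-6·4² = -68 m; v ends -29 m/s.
4–6 s: v starts -29 m/s; Δx = -29·2 + ½·1·2² = -56 m; v ends -27 m/s.
x(6) = -9 + Σ Δx = -133 m.

-133 m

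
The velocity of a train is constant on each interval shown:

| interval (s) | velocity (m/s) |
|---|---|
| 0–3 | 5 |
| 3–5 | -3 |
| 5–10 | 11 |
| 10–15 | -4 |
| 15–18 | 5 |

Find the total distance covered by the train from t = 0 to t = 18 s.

Total distance travelled is ∫|v| dt — sum the magnitudes of each area piece.
0–3 s: |5| × 3 = 15 m
3–5 s: |-3| × 2 = 6 m
5–10 s: |11| × 5 = 55 m
10–15 s: |-4| × 5 = 20 m
15–18 s: |5| × 3 = 15 m
Total distance = 111 m

111 m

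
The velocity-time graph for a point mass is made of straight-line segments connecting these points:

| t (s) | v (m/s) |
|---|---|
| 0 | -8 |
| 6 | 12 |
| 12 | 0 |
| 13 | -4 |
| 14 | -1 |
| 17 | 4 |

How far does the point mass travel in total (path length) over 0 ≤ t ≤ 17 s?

Distance (not displacement) is the total path length: add the absolute areas under v-t.
0–6 s: v = 0 at t = 2.4 s; triangle areas 9.6 + 21.6 = 31.2 m
6–12 s: |½(12 + 0)(6)| = 36 m
12–13 s: |½(0 + -4)(1)| = 2 m
13–14 s: |½(-4 + -1)(1)| = 2.5 m
14–17 s: v = 0 at t = 14.6 s; triangle areas 0.3 + 4.8 = 5.1 m
Total distance = 76.8 m

76.8 m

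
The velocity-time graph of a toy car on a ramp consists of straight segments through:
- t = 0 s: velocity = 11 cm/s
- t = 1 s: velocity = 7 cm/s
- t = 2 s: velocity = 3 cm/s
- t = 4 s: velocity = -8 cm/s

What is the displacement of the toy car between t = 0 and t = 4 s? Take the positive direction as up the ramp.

9 cm

Displacement is the signed area under the v-t curve.
0–1 s: ½(11 + 7)(1) = 9 cm
1–2 s: ½(7 + 3)(1) = 5 cm
2–4 s: ½(3 + -8)(2) = -5 cm
Net displacement = 9 cm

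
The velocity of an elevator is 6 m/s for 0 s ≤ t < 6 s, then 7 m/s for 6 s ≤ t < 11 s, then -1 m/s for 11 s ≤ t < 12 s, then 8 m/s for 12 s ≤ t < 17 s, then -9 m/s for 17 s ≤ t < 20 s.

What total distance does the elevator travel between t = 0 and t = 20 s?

139 m

Distance (not displacement) is the total path length: add the absolute areas under v-t.
0–6 s: |6| × 6 = 36 m
6–11 s: |7| × 5 = 35 m
11–12 s: |-1| × 1 = 1 m
12–17 s: |8| × 5 = 40 m
17–20 s: |-9| × 3 = 27 m
Total distance = 139 m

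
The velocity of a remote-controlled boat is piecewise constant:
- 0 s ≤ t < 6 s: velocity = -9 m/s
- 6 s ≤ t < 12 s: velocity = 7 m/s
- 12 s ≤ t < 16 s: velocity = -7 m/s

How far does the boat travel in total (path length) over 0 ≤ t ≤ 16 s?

124 m

Distance (not displacement) is the total path length: add the absolute areas under v-t.
0–6 s: |-9| × 6 = 54 m
6–12 s: |7| × 6 = 42 m
12–16 s: |-7| × 4 = 28 m
Total distance = 124 m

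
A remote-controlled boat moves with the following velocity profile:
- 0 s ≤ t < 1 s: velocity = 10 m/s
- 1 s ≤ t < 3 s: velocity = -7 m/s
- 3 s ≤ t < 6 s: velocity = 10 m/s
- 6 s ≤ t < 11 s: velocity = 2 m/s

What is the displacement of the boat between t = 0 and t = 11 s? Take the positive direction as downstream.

36 m

Net displacement equals the area under the velocity-time graph (areas below the axis count negative).
0–1 s: 10 × 1 = 10 m
1–3 s: -7 × 2 = -14 m
3–6 s: 10 × 3 = 30 m
6–11 s: 2 × 5 = 10 m
Net displacement = 36 m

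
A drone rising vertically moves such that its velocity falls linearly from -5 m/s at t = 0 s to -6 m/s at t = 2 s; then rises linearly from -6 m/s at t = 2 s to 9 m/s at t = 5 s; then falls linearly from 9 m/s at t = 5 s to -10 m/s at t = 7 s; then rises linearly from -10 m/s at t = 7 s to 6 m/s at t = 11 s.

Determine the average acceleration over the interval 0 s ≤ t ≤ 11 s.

1 m/s²

Average acceleration = Δv/Δt = (6 − -5)/(11 − 0) = 1 m/s².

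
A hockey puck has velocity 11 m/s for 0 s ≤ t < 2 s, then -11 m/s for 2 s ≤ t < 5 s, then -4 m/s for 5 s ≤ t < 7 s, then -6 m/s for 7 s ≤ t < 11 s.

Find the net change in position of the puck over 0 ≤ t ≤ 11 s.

-43 m

Displacement is the signed area under the v-t curve.
0–2 s: 11 × 2 = 22 m
2–5 s: -11 × 3 = -33 m
5–7 s: -4 × 2 = -8 m
7–11 s: -6 × 4 = -24 m
Net displacement = -43 m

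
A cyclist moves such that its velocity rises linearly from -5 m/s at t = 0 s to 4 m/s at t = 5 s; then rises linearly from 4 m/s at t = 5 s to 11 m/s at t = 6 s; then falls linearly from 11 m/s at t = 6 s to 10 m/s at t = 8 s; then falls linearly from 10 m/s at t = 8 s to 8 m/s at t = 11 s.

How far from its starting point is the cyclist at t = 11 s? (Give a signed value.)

53 m

Net displacement equals the area under the velocity-time graph (areas below the axis count negative).
0–5 s: ½(-5 + 4)(5) = -2.5 m
5–6 s: ½(4 + 11)(1) = 7.5 m
6–8 s: ½(11 + 10)(2) = 21 m
8–11 s: ½(10 + 8)(3) = 27 m
Net displacement = 53 m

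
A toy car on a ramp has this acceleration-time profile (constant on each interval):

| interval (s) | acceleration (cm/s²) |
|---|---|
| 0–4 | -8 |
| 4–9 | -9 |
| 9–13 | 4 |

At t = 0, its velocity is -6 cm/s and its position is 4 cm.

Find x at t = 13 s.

On each constant-a segment, Δv = aΔt and Δx = v₀Δt + ½aΔt²; chain segment to segment.
0–4 s: v starts -6 cm/s; Δx = -6·4 + ½·-8·4² = -88 cm; v ends -38 cm/s.
4–9 s: v starts -38 cm/s; Δx = -38·5 + ½·-9·5² = -302.5 cm; v ends -83 cm/s.
9–13 s: v starts -83 cm/s; Δx = -83·4 + ½·4·4² = -300 cm; v ends -67 cm/s.
x(13) = 4 + Σ Δx = -686.5 cm.

-686.5 cm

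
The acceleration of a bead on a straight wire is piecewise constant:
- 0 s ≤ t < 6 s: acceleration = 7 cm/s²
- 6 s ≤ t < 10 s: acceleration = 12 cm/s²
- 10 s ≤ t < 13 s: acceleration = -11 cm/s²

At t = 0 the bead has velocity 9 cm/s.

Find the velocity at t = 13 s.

66 cm/s

Δv equals the area under the a-t graph; then v = v₀ + Δv.
0–6 s: 7 × 6 = 42 cm/s
6–10 s: 12 × 4 = 48 cm/s
10–13 s: -11 × 3 = -33 cm/s
Δv = 57 cm/s, so v(13) = 9 + (57) = 66 cm/s.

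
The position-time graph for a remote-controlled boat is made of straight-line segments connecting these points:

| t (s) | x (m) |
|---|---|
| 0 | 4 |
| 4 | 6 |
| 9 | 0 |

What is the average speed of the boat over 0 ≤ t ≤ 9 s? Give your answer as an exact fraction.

8/9 m/s

Average speed = (total path length)/(elapsed time); on a piecewise-linear x-t graph the path length is Σ|Δx|.
0–4 s: |Δx| = |6 − 4| = 2 m
4–9 s: |Δx| = |0 − 6| = 6 m
Total path = 8 m; average speed = 8/9 = 8/9 m/s.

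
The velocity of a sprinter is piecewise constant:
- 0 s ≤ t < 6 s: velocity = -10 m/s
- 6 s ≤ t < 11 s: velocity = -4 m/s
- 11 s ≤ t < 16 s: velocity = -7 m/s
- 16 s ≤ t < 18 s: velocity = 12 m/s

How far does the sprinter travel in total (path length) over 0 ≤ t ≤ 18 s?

Total distance travelled is ∫|v| dt — sum the magnitudes of each area piece.
0–6 s: |-10| × 6 = 60 m
6–11 s: |-4| × 5 = 20 m
11–16 s: |-7| × 5 = 35 m
16–18 s: |12| × 2 = 24 m
Total distance = 139 m

139 m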